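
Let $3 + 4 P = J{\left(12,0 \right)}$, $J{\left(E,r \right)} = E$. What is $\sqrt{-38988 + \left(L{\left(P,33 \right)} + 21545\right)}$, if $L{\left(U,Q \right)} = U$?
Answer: $\frac{i \sqrt{69763}}{2} \approx 132.06 i$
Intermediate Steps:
$P = \frac{9}{4}$ ($P = - \frac{3}{4} + \frac{1}{4} \cdot 12 = - \frac{3}{4} + 3 = \frac{9}{4} \approx 2.25$)
$\sqrt{-38988 + \left(L{\left(P,33 \right)} + 21545\right)} = \sqrt{-38988 + \left(\frac{9}{4} + 21545\right)} = \sqrt{-38988 + \frac{86189}{4}} = \sqrt{- \frac{69763}{4}} = \frac{i \sqrt{69763}}{2}$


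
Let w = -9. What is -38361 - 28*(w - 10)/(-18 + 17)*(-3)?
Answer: -36765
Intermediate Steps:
-38361 - 28*(w - 10)/(-18 + 17)*(-3) = -38361 - 28*(-9 - 10)/(-18 + 17)*(-3) = -38361 - (-532)/(-1)*(-3) = -38361 - (-532)*(-1)*(-3) = -38361 - 28*19*(-3) = -38361 - 532*(-3) = -38361 + 1596 = -36765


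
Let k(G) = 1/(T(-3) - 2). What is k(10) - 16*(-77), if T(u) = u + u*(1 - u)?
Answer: 20943/17 ≈ 1231.9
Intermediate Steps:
k(G) = -1/17 (k(G) = 1/(-3*(2 - 1*(-3)) - 2) = 1/(-3*(2 + 3) - 2) = 1/(-3*5 - 2) = 1/(-15 - 2) = 1/(-17) = -1/17)
k(10) - 16*(-77) = -1/17 - 16*(-77) = -1/17 + 1232 = 20943/17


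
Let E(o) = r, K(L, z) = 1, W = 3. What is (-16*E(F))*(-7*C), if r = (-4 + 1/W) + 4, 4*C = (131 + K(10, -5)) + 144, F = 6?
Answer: 2576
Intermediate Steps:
C = 69 (C = ((131 + 1) + 144)/4 = (132 + 144)/4 = (1/4)*276 = 69)
r = 1/3 (r = (-4 + 1/3) + 4 = -11/3 + 4 = 1/3 ≈ 0.33333)
E(o) = 1/3
(-16*E(F))*(-7*C) = (-16*1/3)*(-7*69) = -16/3*(-483) = 2576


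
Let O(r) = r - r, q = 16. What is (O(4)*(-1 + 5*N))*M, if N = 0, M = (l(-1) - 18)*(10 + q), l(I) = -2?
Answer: 0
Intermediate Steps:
O(r) = 0
M = -520 (M = (-2 - 18)*(10 + 16) = -20*26 = -520)
(O(4)*(-1 + 5*N))*M = (0*(-1 + 5*0))*(-520) = (0*(-1 + 0))*(-520) = (0*(-1))*(-520) = 0*(-520) = 0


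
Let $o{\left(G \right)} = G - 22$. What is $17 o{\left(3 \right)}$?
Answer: $-323$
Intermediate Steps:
$o{\left(G \right)} = -22 + G$
$17 o{\left(3 \right)} = 17 \left(-22 + 3\right) = 17 \left(-19\right) = -323$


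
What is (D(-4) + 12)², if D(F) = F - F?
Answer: 144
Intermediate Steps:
D(F) = 0
(D(-4) + 12)² = (0 + 12)² = 12² = 144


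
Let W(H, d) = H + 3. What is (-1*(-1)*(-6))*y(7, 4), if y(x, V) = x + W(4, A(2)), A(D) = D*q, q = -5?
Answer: -84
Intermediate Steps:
A(D) = -5*D (A(D) = D*(-5) = -5*D)
W(H, d) = 3 + H
y(x, V) = 7 + x (y(x, V) = x + (3 + 4) = x + 7 = 7 + x)
(-1*(-1)*(-6))*y(7, 4) = (-1*(-1)*(-6))*(7 + 7) = (1*(-6))*14 = -6*14 = -84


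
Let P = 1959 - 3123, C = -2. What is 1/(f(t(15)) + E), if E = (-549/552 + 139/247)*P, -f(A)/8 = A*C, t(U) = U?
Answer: 11362/8437755 ≈ 0.0013466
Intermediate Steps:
P = -1164
f(A) = 16*A (f(A) = -8*A*(-2) = -(-16)*A = 16*A)
E = 5710875/11362 (E = (-549/552 + 139/247)*(-1164) = (-549*1/552 + 139*(1/247))*(-1164) = (-183/184 + 139/247)*(-1164) = -19625/45448*(-1164) = 5710875/11362 ≈ 502.63)
1/(f(t(15)) + E) = 1/(16*15 + 5710875/11362) = 1/(240 + 5710875/11362) = 1/(8437755/11362) = 11362/8437755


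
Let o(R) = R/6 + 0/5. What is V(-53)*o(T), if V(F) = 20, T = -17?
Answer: -170/3 ≈ -56.667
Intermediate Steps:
o(R) = R/6 (o(R) = R*(⅙) + 0*(⅕) = R/6 + 0 = R/6)
V(-53)*o(T) = 20*((⅙)*(-17)) = 20*(-17/6) = -170/3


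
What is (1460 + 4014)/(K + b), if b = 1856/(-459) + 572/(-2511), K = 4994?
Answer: 16690617/15214039 ≈ 1.0971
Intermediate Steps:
b = -182332/42687 (b = 1856*(-1/459) + 572*(-1/2511) = -1856/459 - 572/2511 = -182332/42687 ≈ -4.2714)
(1460 + 4014)/(K + b) = (1460 + 4014)/(4994 - 182332/42687) = 5474/(212996546/42687) = 5474*(42687/212996546) = 16690617/15214039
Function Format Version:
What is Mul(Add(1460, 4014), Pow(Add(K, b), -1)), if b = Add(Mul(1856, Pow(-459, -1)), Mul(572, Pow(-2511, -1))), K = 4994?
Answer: Rational(16690617, 15214039) ≈ 1.0971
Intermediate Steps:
b = Rational(-182332, 42687) (b = Add(Mul(1856, Rational(-1, 459)), Mul(572, Rational(-1, 2511))) = Add(Rational(-1856, 459), Rational(-572, 2511)) = Rational(-182332, 42687) ≈ -4.2714)
Mul(Add(1460, 4014), Pow(Add(K, b), -1)) = Mul(Add(1460, 4014), Pow(Add(4994, Rational(-182332, 42687)), -1)) = Mul(5474, Pow(Rational(212996546, 42687), -1)) = Mul(5474, Rational(42687, 212996546)) = Rational(16690617, 15214039)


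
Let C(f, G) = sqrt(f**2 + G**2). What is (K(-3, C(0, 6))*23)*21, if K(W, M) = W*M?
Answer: -8694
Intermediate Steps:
C(f, G) = sqrt(G**2 + f**2)
K(W, M) = M*W
(K(-3, C(0, 6))*23)*21 = ((sqrt(6**2 + 0**2)*(-3))*23)*21 = ((sqrt(36 + 0)*(-3))*23)*21 = ((sqrt(36)*(-3))*23)*21 = ((6*(-3))*23)*21 = -18*23*21 = -414*21 = -8694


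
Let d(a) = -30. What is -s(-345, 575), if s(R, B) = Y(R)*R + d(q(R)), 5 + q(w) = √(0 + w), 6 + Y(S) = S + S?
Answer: -240090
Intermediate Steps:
Y(S) = -6 + 2*S (Y(S) = -6 + (S + S) = -6 + 2*S)
q(w) = -5 + √w (q(w) = -5 + √(0 + w) = -5 + √w)
s(R, B) = -30 + R*(-6 + 2*R) (s(R, B) = (-6 + 2*R)*R - 30 = R*(-6 + 2*R) - 30 = -30 + R*(-6 + 2*R))
-s(-345, 575) = -(-30 + 2*(-345)*(-3 - 345)) = -(-30 + 2*(-345)*(-348)) = -(-30 + 240120) = -1*240090 = -240090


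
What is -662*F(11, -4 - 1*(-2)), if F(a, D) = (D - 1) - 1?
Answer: 2648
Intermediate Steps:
F(a, D) = -2 + D (F(a, D) = (-1 + D) - 1 = -2 + D)
-662*F(11, -4 - 1*(-2)) = -662*(-2 + (-4 - 1*(-2))) = -662*(-2 + (-4 + 2)) = -662*(-2 - 2) = -662*(-4) = 2648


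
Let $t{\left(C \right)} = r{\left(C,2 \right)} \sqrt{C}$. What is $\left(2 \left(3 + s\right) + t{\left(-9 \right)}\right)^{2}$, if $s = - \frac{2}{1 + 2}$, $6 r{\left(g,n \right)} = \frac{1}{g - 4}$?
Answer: $\frac{132487}{6084} - \frac{14 i}{39} \approx 21.776 - 0.35897 i$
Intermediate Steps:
$r{\left(g,n \right)} = \frac{1}{6 \left(-4 + g\right)}$ ($r{\left(g,n \right)} = \frac{1}{6 \left(g - 4\right)} = \frac{1}{6 \left(-4 + g\right)}$)
$t{\left(C \right)} = \frac{\sqrt{C}}{6 \left(-4 + C\right)}$ ($t{\left(C \right)} = \frac{1}{6 \left(-4 + C\right)} \sqrt{C} = \frac{\sqrt{C}}{6 \left(-4 + C\right)}$)
$s = - \frac{2}{3} \approx -0.66667$
$\left(2 \left(3 + s\right) + t{\left(-9 \right)}\right)^{2} = \left(2 \left(3 - \frac{2}{3}\right) + \frac{\sqrt{-9}}{6 \left(-4 - 9\right)}\right)^{2} = \left(2 \cdot \frac{7}{3} + \frac{3 i}{6 \left(-13\right)}\right)^{2} = \left(\frac{14}{3} + \frac{1}{6} \cdot 3 i \left(- \frac{1}{13}\right)\right)^{2} = \left(\frac{14}{3} - \frac{i}{26}\right)^{2}$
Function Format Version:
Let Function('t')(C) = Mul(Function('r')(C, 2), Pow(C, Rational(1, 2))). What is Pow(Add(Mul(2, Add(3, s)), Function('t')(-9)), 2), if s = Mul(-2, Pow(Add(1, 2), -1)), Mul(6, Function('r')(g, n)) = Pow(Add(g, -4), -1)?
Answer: Add(Rational(132487, 6084), Mul(Rational(-14, 39), I)) ≈ Add(21.776, Mul(-0.35897, I))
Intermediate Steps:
Function('r')(g, n) = Mul(Rational(1, 6), Pow(Add(-4, g), -1)) (Function('r')(g, n) = Mul(Rational(1, 6), Pow(Add(g, -4), -1)) = Mul(Rational(1, 6), Pow(Add(-4, g), -1)))
Function('t')(C) = Mul(Rational(1, 6), Pow(C, Rational(1, 2)), Pow(Add(-4, C), -1)) (Function('t')(C) = Mul(Mul(Rational(1, 6), Pow(Add(-4, C), -1)), Pow(C, Rational(1, 2))) = Mul(Rational(1, 6), Pow(C, Rational(1, 2)), Pow(Add(-4, C), -1)))
s = Rational(-2, 3) (s = Mul(-2, Pow(3, -1)) = Mul(-2, Rational(1, 3)) = Rational(-2, 3) ≈ -0.66667)
Pow(Add(Mul(2, Add(3, s)), Function('t')(-9)), 2) = Pow(Add(Mul(2, Add(3, Rational(-2, 3))), Mul(Rational(1, 6), Pow(-9, Rational(1, 2)), Pow(Add(-4, -9), -1))), 2) = Pow(Add(Mul(2, Rational(7, 3)), Mul(Rational(1, 6), Mul(3, I), Pow(-13, -1))), 2) = Pow(Add(Rational(14, 3), Mul(Rational(1, 6), Mul(3, I), Rational(-1, 13))), 2) = Pow(Add(Rational(14, 3), Mul(Rational(-1, 26), I)), 2)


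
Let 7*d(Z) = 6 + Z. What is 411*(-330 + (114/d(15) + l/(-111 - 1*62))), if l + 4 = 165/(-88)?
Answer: -166077291/1384 ≈ -1.2000e+5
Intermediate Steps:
d(Z) = 6/7 + Z/7 (d(Z) = (6 + Z)/7 = 6/7 + Z/7)
l = -47/8 (l = -4 + 165/(-88) = -4 + 165*(-1/88) = -4 - 15/8 = -47/8 ≈ -5.8750)
411*(-330 + (114/d(15) + l/(-111 - 1*62))) = 411*(-330 + (114/(6/7 + (1/7)*15) - 47/(8*(-111 - 1*62)))) = 411*(-330 + (114/(6/7 + 15/7) - 47/(8*(-111 - 62)))) = 411*(-330 + (114/3 - 47/8/(-173))) = 411*(-330 + (114*(1/3) - 47/8*(-1/173))) = 411*(-330 + (38 + 47/1384)) = 411*(-330 + 52639/1384) = 411*(-404081/1384) = -166077291/1384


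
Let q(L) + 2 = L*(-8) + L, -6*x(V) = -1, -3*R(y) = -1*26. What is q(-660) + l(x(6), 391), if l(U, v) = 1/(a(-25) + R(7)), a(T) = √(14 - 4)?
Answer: 1353113/293 - 9*√10/586 ≈ 4618.1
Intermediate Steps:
R(y) = 26/3 (R(y) = -(-1)*26/3 = -⅓*(-26) = 26/3)
x(V) = ⅙ (x(V) = -⅙*(-1) = ⅙)
a(T) = √10
l(U, v) = 1/(26/3 + √10) (l(U, v) = 1/(√10 + 26/3) = 1/(26/3 + √10))
q(L) = -2 - 7*L (q(L) = -2 + (L*(-8) + L) = -2 + (-8*L + L) = -2 - 7*L)
q(-660) + l(x(6), 391) = (-2 - 7*(-660)) + (39/293 - 9*√10/586) = (-2 + 4620) + (39/293 - 9*√10/586) = 4618 + (39/293 - 9*√10/586) = 1353113/293 - 9*√10/586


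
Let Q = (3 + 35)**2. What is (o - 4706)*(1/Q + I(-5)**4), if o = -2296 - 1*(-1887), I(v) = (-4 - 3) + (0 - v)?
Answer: -118182075/1444 ≈ -81844.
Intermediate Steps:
I(v) = -7 - v
Q = 1444 (Q = 38**2 = 1444)
o = -409 (o = -2296 + 1887 = -409)
(o - 4706)*(1/Q + I(-5)**4) = (-409 - 4706)*(1/1444 + (-7 - 1*(-5))**4) = -5115*(1/1444 + (-7 + 5)**4) = -5115*(1/1444 + (-2)**4) = -5115*(1/1444 + 16) = -5115*23105/1444 = -118182075/1444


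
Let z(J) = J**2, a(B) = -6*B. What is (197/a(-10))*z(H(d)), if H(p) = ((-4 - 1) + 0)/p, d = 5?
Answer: 197/60 ≈ 3.2833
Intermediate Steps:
H(p) = -5/p (H(p) = (-5 + 0)/p = -5/p)
(197/a(-10))*z(H(d)) = (197/((-6*(-10))))*(-5/5)**2 = (197/60)*(-5*1/5)**2 = (197*(1/60))*(-1)**2 = (197/60)*1 = 197/60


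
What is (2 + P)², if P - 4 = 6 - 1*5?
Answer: 49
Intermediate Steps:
P = 5 (P = 4 + (6 - 1*5) = 4 + (6 - 5) = 4 + 1 = 5)
(2 + P)² = (2 + 5)² = 7² = 49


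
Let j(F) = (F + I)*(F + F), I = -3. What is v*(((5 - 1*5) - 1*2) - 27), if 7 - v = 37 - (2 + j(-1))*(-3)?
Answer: 1740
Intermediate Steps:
j(F) = 2*F*(-3 + F) (j(F) = (F - 3)*(F + F) = (-3 + F)*(2*F) = 2*F*(-3 + F))
v = -60 (v = 7 - (37 - (2 + 2*(-1)*(-3 - 1))*(-3)) = 7 - (37 - (2 + 2*(-1)*(-4))*(-3)) = 7 - (37 - (2 + 8)*(-3)) = 7 - (37 - 10*(-3)) = 7 - (37 - 1*(-30)) = 7 - (37 + 30) = 7 - 1*67 = 7 - 67 = -60)
v*(((5 - 1*5) - 1*2) - 27) = -60*(((5 - 1*5) - 1*2) - 27) = -60*(((5 - 5) - 2) - 27) = -60*((0 - 2) - 27) = -60*(-2 - 27) = -60*(-29) = 1740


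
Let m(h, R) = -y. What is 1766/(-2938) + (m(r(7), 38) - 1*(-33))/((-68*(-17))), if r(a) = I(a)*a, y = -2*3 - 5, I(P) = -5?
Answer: -239028/424541 ≈ -0.56303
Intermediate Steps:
y = -11 (y = -6 - 5 = -11)
r(a) = -5*a
m(h, R) = 11 (m(h, R) = -1*(-11) = 11)
1766/(-2938) + (m(r(7), 38) - 1*(-33))/((-68*(-17))) = 1766/(-2938) + (11 - 1*(-33))/((-68*(-17))) = 1766*(-1/2938) + (11 + 33)/1156 = -883/1469 + 44*(1/1156) = -883/1469 + 11/289 = -239028/424541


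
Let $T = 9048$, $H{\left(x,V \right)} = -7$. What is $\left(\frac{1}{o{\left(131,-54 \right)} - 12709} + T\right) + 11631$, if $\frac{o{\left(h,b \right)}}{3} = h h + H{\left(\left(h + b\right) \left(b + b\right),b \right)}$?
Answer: $\frac{801373288}{38753} \approx 20679.0$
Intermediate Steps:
$o{\left(h,b \right)} = -21 + 3 h^{2}$ ($o{\left(h,b \right)} = 3 \left(h h - 7\right) = 3 \left(h^{2} - 7\right) = 3 \left(-7 + h^{2}\right) = -21 + 3 h^{2}$)
$\left(\frac{1}{o{\left(131,-54 \right)} - 12709} + T\right) + 11631 = \left(\frac{1}{\left(-21 + 3 \cdot 131^{2}\right) - 12709} + 9048\right) + 11631 = \left(\frac{1}{\left(-21 + 3 \cdot 17161\right) - 12709} + 9048\right) + 11631 = \left(\frac{1}{\left(-21 + 51483\right) - 12709} + 9048\right) + 11631 = \left(\frac{1}{51462 - 12709} + 9048\right) + 11631 = \left(\frac{1}{38753} + 9048\right) + 11631 = \frac{350637145}{38753} + 11631 = \frac{801373288}{38753}$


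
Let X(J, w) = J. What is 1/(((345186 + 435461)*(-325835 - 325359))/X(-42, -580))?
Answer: 3/36310903037 ≈ 8.2620e-11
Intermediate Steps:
1/(((345186 + 435461)*(-325835 - 325359))/X(-42, -580)) = 1/(((345186 + 435461)*(-325835 - 325359))/(-42)) = 1/((780647*(-651194))*(-1/42)) = 1/(-508352642518*(-1/42)) = 1/(36310903037/3) = 3/36310903037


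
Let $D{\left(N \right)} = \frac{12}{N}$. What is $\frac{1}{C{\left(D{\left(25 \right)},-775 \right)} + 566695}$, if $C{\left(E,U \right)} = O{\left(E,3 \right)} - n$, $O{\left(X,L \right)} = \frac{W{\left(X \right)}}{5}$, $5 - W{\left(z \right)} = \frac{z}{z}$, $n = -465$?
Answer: $\frac{5}{2835804} \approx 1.7632 \cdot 10^{-6}$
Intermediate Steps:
$W{\left(z \right)} = 4$ ($W{\left(z \right)} = 5 - \frac{z}{z} = 5 - 1 = 4$)
$O{\left(X,L \right)} = \frac{4}{5}$
$C{\left(E,U \right)} = \frac{2329}{5}$ ($C{\left(E,U \right)} = \frac{4}{5} - -465 = \frac{4}{5} + 465 = \frac{2329}{5}$)
$\frac{1}{C{\left(D{\left(25 \right)},-775 \right)} + 566695} = \frac{1}{\frac{2329}{5} + 566695} = \frac{1}{\frac{2835804}{5}} = \frac{5}{2835804}$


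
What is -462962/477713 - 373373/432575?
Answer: -2647768693/1445081825 ≈ -1.8323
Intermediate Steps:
-462962/477713 - 373373/432575 = -462962*1/477713 - 373373*1/432575 = -462962/477713 - 2611/3025 = -2647768693/1445081825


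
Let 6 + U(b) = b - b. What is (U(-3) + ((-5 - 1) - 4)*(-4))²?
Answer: 1156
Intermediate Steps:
U(b) = -6 (U(b) = -6 + (b - b) = -6 + 0 = -6)
(U(-3) + ((-5 - 1) - 4)*(-4))² = (-6 + ((-5 - 1) - 4)*(-4))² = (-6 + (-6 - 4)*(-4))² = (-6 - 10*(-4))² = (-6 + 40)² = 34² = 1156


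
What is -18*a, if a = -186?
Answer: 3348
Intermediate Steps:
-18*a = -18*(-186) = 3348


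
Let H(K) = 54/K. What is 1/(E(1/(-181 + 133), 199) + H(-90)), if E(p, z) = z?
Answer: 5/992 ≈ 0.0050403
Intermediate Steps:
1/(E(1/(-181 + 133), 199) + H(-90)) = 1/(199 + 54/(-90)) = 1/(199 + 54*(-1/90)) = 1/(199 - ⅗) = 1/(992/5) = 5/992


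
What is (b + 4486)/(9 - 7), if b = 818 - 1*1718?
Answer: 1793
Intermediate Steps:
b = -900 (b = 818 - 1718 = -900)
(b + 4486)/(9 - 7) = (-900 + 4486)/(9 - 7) = 3586/2 = 3586*(1/2) = 1793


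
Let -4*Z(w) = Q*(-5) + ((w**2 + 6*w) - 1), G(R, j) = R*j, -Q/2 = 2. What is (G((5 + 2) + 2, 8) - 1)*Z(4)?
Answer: -4189/4 ≈ -1047.3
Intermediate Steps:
Q = -4 (Q = -2*2 = -4)
Z(w) = -19/4 - 3*w/2 - w**2/4 (Z(w) = -(-4*(-5) + ((w**2 + 6*w) - 1))/4 = -(20 + (-1 + w**2 + 6*w))/4 = -(19 + w**2 + 6*w)/4 = -19/4 - 3*w/2 - w**2/4)
(G((5 + 2) + 2, 8) - 1)*Z(4) = (((5 + 2) + 2)*8 - 1)*(-19/4 - 3/2*4 - 1/4*4**2) = ((7 + 2)*8 - 1)*(-19/4 - 6 - 1/4*16) = (9*8 - 1)*(-19/4 - 6 - 4) = (72 - 1)*(-59/4) = 71*(-59/4) = -4189/4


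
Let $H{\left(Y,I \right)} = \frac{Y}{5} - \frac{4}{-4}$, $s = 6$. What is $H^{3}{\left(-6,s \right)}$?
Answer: $- \frac{1}{125} \approx -0.008$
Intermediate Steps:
$H{\left(Y,I \right)} = 1 + \frac{Y}{5}$ ($H{\left(Y,I \right)} = Y \frac{1}{5} - -1 = \frac{Y}{5} + 1 = 1 + \frac{Y}{5}$)
$H^{3}{\left(-6,s \right)} = \left(1 + \frac{1}{5} \left(-6\right)\right)^{3} = \left(1 - \frac{6}{5}\right)^{3} = \left(- \frac{1}{5}\right)^{3} = - \frac{1}{125}$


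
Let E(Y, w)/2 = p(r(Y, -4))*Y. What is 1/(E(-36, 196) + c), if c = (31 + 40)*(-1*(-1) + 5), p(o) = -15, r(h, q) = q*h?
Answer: 1/1506 ≈ 0.00066401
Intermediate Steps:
r(h, q) = h*q
E(Y, w) = -30*Y (E(Y, w) = 2*(-15*Y) = -30*Y)
c = 426 (c = 71*(1 + 5) = 71*6 = 426)
1/(E(-36, 196) + c) = 1/(-30*(-36) + 426) = 1/(1080 + 426) = 1/1506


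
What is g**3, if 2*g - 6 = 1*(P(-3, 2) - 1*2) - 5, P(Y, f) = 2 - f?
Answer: -1/8 ≈ -0.12500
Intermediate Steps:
g = -1/2 (g = 3 + (1*((2 - 1*2) - 1*2) - 5)/2 = 3 + (1*((2 - 2) - 2) - 5)/2 = 3 + (1*(0 - 2) - 5)/2 = 3 + (1*(-2) - 5)/2 = 3 + (-2 - 5)/2 = 3 + (1/2)*(-7) = 3 - 7/2 = -1/2 ≈ -0.50000)
g**3 = (-1/2)**3 = -1/8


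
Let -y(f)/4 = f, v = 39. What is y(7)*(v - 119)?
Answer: 2240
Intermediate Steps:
y(f) = -4*f
y(7)*(v - 119) = (-4*7)*(39 - 119) = -28*(-80) = 2240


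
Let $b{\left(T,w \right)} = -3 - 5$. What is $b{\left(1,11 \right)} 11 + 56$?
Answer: $-32$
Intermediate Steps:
$b{\left(T,w \right)} = -8$ ($b{\left(T,w \right)} = -3 - 5 = -8$)
$b{\left(1,11 \right)} 11 + 56 = \left(-8\right) 11 + 56 = -88 + 56 = -32$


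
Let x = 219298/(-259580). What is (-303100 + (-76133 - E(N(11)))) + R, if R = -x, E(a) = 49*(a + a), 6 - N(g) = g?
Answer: -49156944321/129790 ≈ -3.7874e+5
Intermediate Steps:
N(g) = 6 - g
x = -109649/129790 (x = 219298*(-1/259580) = -109649/129790 ≈ -0.84482)
E(a) = 98*a (E(a) = 49*(2*a) = 98*a)
R = 109649/129790 (R = -1*(-109649/129790) = 109649/129790 ≈ 0.84482)
(-303100 + (-76133 - E(N(11)))) + R = (-303100 + (-76133 - 98*(6 - 1*11))) + 109649/129790 = (-303100 + (-76133 - 98*(6 - 11))) + 109649/129790 = (-303100 + (-76133 - 98*(-5))) + 109649/129790 = (-303100 + (-76133 - 1*(-490))) + 109649/129790 = (-303100 + (-76133 + 490)) + 109649/129790 = (-303100 - 75643) + 109649/129790 = -378743 + 109649/129790 = -49156944321/129790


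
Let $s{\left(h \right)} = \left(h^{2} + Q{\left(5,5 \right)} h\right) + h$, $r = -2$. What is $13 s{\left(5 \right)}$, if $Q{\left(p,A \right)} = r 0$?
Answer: $390$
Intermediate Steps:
$Q{\left(p,A \right)} = 0$ ($Q{\left(p,A \right)} = \left(-2\right) 0 = 0$)
$s{\left(h \right)} = h + h^{2}$ ($s{\left(h \right)} = \left(h^{2} + 0 h\right) + h = \left(h^{2} + 0\right) + h = h^{2} + h = h + h^{2}$)
$13 s{\left(5 \right)} = 13 \cdot 5 \left(1 + 5\right) = 13 \cdot 5 \cdot 6 = 13 \cdot 30 = 390$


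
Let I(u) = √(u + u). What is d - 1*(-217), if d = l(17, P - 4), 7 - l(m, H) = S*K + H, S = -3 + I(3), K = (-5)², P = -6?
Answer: 309 - 25*√6 ≈ 247.76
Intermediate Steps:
I(u) = √2*√u (I(u) = √(2*u) = √2*√u)
K = 25
S = -3 + √6 (S = -3 + √2*√3 = -3 + √6 ≈ -0.55051)
l(m, H) = 82 - H - 25*√6 (l(m, H) = 7 - ((-3 + √6)*25 + H) = 7 - ((-75 + 25*√6) + H) = 7 - (-75 + H + 25*√6) = 7 + (75 - H - 25*√6) = 82 - H - 25*√6)
d = 92 - 25*√6 (d = 82 - (-6 - 4) - 25*√6 = 82 - 1*(-10) - 25*√6 = 82 + 10 - 25*√6 = 92 - 25*√6 ≈ 30.763)
d - 1*(-217) = (92 - 25*√6) - 1*(-217) = (92 - 25*√6) + 217 = 309 - 25*√6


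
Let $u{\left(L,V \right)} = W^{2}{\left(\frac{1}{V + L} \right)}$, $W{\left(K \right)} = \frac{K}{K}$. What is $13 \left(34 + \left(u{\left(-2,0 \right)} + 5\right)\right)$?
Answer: $520$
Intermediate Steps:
$W{\left(K \right)} = 1$
$u{\left(L,V \right)} = 1$ ($u{\left(L,V \right)} = 1^{2} = 1$)
$13 \left(34 + \left(u{\left(-2,0 \right)} + 5\right)\right) = 13 \left(34 + \left(1 + 5\right)\right) = 13 \left(34 + 6\right) = 13 \cdot 40 = 520$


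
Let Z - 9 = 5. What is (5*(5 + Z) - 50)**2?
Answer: 2025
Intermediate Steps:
Z = 14 (Z = 9 + 5 = 14)
(5*(5 + Z) - 50)**2 = (5*(5 + 14) - 50)**2 = (5*19 - 50)**2 = (95 - 50)**2 = 45**2 = 2025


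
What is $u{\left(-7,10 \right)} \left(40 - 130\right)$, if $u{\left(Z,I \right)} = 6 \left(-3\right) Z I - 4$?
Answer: $-113040$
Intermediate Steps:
$u{\left(Z,I \right)} = -4 - 18 I Z$ ($u{\left(Z,I \right)} = - 18 Z I - 4 = - 18 I Z - 4 = -4 - 18 I Z$)
$u{\left(-7,10 \right)} \left(40 - 130\right) = \left(-4 - 180 \left(-7\right)\right) \left(40 - 130\right) = \left(-4 + 1260\right) \left(-90\right) = 1256 \left(-90\right) = -113040$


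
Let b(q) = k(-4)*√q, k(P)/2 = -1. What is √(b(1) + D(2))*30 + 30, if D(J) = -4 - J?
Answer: 30 + 60*I*√2 ≈ 30.0 + 84.853*I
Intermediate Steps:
k(P) = -2 (k(P) = 2*(-1) = -2)
b(q) = -2*√q
√(b(1) + D(2))*30 + 30 = √(-2*√1 + (-4 - 1*2))*30 + 30 = √(-2*1 + (-4 - 2))*30 + 30 = √(-2 - 6)*30 + 30 = √(-8)*30 + 30 = (2*I*√2)*30 + 30 = 60*I*√2 + 30 = 30 + 60*I*√2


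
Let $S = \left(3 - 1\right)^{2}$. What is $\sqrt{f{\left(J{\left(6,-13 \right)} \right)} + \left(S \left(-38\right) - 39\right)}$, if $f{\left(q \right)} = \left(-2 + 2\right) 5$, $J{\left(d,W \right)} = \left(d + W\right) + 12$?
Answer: $i \sqrt{191} \approx 13.82 i$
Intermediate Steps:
$S = 4$ ($S = 2^{2} = 4$)
$J{\left(d,W \right)} = 12 + W + d$ ($J{\left(d,W \right)} = \left(W + d\right) + 12 = 12 + W + d$)
$f{\left(q \right)} = 0$ ($f{\left(q \right)} = 0 \cdot 5 = 0$)
$\sqrt{f{\left(J{\left(6,-13 \right)} \right)} + \left(S \left(-38\right) - 39\right)} = \sqrt{0 + \left(4 \left(-38\right) - 39\right)} = \sqrt{0 - 191} = \sqrt{-191} = i \sqrt{191}$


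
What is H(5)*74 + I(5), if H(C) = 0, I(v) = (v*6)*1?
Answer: 30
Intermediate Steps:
I(v) = 6*v (I(v) = (6*v)*1 = 6*v)
H(5)*74 + I(5) = 0*74 + 6*5 = 0 + 30 = 30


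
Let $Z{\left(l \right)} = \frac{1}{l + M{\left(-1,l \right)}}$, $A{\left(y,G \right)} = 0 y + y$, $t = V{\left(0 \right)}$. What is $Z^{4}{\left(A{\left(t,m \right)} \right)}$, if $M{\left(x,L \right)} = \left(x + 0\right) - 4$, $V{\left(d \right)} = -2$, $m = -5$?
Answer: $\frac{1}{2401} \approx 0.00041649$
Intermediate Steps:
$t = -2$
$M{\left(x,L \right)} = -4 + x$ ($M{\left(x,L \right)} = x - 4 = -4 + x$)
$A{\left(y,G \right)} = y$ ($A{\left(y,G \right)} = 0 + y = y$)
$Z{\left(l \right)} = \frac{1}{-5 + l}$ ($Z{\left(l \right)} = \frac{1}{l - 5} = \frac{1}{-5 + l}$)
$Z^{4}{\left(A{\left(t,m \right)} \right)} = \left(\frac{1}{-5 - 2}\right)^{4} = \left(\frac{1}{-7}\right)^{4} = \left(- \frac{1}{7}\right)^{4} = \frac{1}{2401}$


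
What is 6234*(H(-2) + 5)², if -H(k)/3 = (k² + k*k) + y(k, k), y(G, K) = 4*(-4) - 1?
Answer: 6383616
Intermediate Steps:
y(G, K) = -17 (y(G, K) = -16 - 1 = -17)
H(k) = 51 - 6*k² (H(k) = -3*((k² + k*k) - 17) = -3*((k² + k²) - 17) = -3*(2*k² - 17) = -3*(-17 + 2*k²) = 51 - 6*k²)
6234*(H(-2) + 5)² = 6234*((51 - 6*(-2)²) + 5)² = 6234*((51 - 6*4) + 5)² = 6234*((51 - 24) + 5)² = 6234*(27 + 5)² = 6234*32² = 6234*1024 = 6383616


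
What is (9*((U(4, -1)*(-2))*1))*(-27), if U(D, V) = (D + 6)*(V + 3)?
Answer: 9720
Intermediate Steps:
U(D, V) = (3 + V)*(6 + D) (U(D, V) = (6 + D)*(3 + V) = (3 + V)*(6 + D))
(9*((U(4, -1)*(-2))*1))*(-27) = (9*(((18 + 3*4 + 6*(-1) + 4*(-1))*(-2))*1))*(-27) = (9*(((18 + 12 - 6 - 4)*(-2))*1))*(-27) = (9*((20*(-2))*1))*(-27) = (9*(-40*1))*(-27) = (9*(-40))*(-27) = -360*(-27) = 9720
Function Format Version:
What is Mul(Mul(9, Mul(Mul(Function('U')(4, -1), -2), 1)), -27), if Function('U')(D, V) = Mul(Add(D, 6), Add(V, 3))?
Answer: 9720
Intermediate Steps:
Function('U')(D, V) = Mul(Add(3, V), Add(6, D)) (Function('U')(D, V) = Mul(Add(6, D), Add(3, V)) = Mul(Add(3, V), Add(6, D)))
Mul(Mul(9, Mul(Mul(Function('U')(4, -1), -2), 1)), -27) = Mul(Mul(9, Mul(Mul(Add(18, Mul(3, 4), Mul(6, -1), Mul(4, -1)), -2), 1)), -27) = Mul(Mul(9, Mul(Mul(Add(18, 12, -6, -4), -2), 1)), -27) = Mul(Mul(9, Mul(Mul(20, -2), 1)), -27) = Mul(Mul(9, Mul(-40, 1)), -27) = Mul(Mul(9, -40), -27) = Mul(-360, -27) = 9720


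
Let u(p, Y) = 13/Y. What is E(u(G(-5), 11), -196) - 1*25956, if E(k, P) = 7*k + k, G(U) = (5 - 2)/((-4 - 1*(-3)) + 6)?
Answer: -285412/11 ≈ -25947.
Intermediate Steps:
G(U) = ⅗ (G(U) = 3/((-4 + 3) + 6) = 3/(-1 + 6) = 3/5 = 3*(⅕) = ⅗)
E(k, P) = 8*k
E(u(G(-5), 11), -196) - 1*25956 = 8*(13/11) - 1*25956 = 8*(13*(1/11)) - 25956 = 8*(13/11) - 25956 = 104/11 - 25956 = -285412/11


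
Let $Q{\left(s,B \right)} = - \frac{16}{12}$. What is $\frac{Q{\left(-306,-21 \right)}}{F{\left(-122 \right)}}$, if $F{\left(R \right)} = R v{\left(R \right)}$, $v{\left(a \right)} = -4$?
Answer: $- \frac{1}{366} \approx -0.0027322$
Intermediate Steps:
$Q{\left(s,B \right)} = - \frac{4}{3}$ ($Q{\left(s,B \right)} = \left(-16\right) \frac{1}{12} = - \frac{4}{3}$)
$F{\left(R \right)} = - 4 R$ ($F{\left(R \right)} = R \left(-4\right) = - 4 R$)
$\frac{Q{\left(-306,-21 \right)}}{F{\left(-122 \right)}} = - \frac{4}{3 \left(\left(-4\right) \left(-122\right)\right)} = - \frac{4}{3 \cdot 488} = \left(- \frac{4}{3}\right) \frac{1}{488} = - \frac{1}{366}$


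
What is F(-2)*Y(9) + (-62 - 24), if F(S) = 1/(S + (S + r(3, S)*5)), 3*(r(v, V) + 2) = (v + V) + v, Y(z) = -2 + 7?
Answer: -1907/22 ≈ -86.682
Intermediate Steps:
Y(z) = 5
r(v, V) = -2 + V/3 + 2*v/3 (r(v, V) = -2 + ((v + V) + v)/3 = -2 + ((V + v) + v)/3 = -2 + (V + 2*v)/3 = -2 + (V/3 + 2*v/3) = -2 + V/3 + 2*v/3)
F(S) = 3/(11*S) (F(S) = 1/(S + (S + (-2 + S/3 + (⅔)*3)*5)) = 1/(S + (S + (-2 + S/3 + 2)*5)) = 1/(S + (S + (S/3)*5)) = 1/(S + (S + 5*S/3)) = 1/(S + 8*S/3) = 1/(11*S/3) = 3/(11*S))
F(-2)*Y(9) + (-62 - 24) = ((3/11)/(-2))*5 + (-62 - 24) = ((3/11)*(-½))*5 - 86 = -3/22*5 - 86 = -15/22 - 86 = -1907/22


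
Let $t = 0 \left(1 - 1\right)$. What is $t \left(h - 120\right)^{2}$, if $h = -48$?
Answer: $0$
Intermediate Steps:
$t = 0$ ($t = 0 \cdot 0 = 0$)
$t \left(h - 120\right)^{2} = 0 \left(-48 - 120\right)^{2} = 0 \left(-168\right)^{2} = 0 \cdot 28224 = 0$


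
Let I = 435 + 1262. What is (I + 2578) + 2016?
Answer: 6291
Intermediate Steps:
I = 1697
(I + 2578) + 2016 = (1697 + 2578) + 2016 = 4275 + 2016 = 6291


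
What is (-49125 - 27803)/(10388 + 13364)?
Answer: -9616/2969 ≈ -3.2388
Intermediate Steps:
(-49125 - 27803)/(10388 + 13364) = -76928/23752 = -76928*1/23752 = -9616/2969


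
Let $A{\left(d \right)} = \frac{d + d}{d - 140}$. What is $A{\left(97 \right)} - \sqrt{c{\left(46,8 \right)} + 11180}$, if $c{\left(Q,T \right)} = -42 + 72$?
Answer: $- \frac{194}{43} - \sqrt{11210} \approx -110.39$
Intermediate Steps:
$c{\left(Q,T \right)} = 30$
$A{\left(d \right)} = \frac{2 d}{-140 + d}$
$A{\left(97 \right)} - \sqrt{c{\left(46,8 \right)} + 11180} = 2 \cdot 97 \frac{1}{-140 + 97} - \sqrt{30 + 11180} = 2 \cdot 97 \frac{1}{-43} - \sqrt{11210} = 2 \cdot 97 \left(- \frac{1}{43}\right) - \sqrt{11210} = - \frac{194}{43} - \sqrt{11210}$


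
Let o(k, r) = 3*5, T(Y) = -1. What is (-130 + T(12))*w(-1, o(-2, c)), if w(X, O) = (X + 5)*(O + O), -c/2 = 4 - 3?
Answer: -15720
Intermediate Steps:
c = -2 (c = -2*(4 - 3) = -2*1 = -2)
o(k, r) = 15
w(X, O) = 2*O*(5 + X) (w(X, O) = (5 + X)*(2*O) = 2*O*(5 + X))
(-130 + T(12))*w(-1, o(-2, c)) = (-130 - 1)*(2*15*(5 - 1)) = -262*15*4 = -131*120 = -15720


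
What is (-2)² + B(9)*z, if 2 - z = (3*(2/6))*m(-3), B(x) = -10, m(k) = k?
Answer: -46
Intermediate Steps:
z = 5 (z = 2 - 3*(2/6)*(-3) = 2 - 3*(2*(⅙))*(-3) = 2 - 3*(⅓)*(-3) = 2 - (-3) = 2 - 1*(-3) = 2 + 3 = 5)
(-2)² + B(9)*z = (-2)² - 10*5 = 4 - 50 = -46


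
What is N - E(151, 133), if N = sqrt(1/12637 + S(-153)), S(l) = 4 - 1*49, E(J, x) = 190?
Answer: -190 + 2*I*sqrt(1796551742)/12637 ≈ -190.0 + 6.7082*I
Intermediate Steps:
S(l) = -45 (S(l) = 4 - 49 = -45)
N = 2*I*sqrt(1796551742)/12637 (N = sqrt(1/12637 - 45) = sqrt(-568664/12637) = 2*I*sqrt(1796551742)/12637 ≈ 6.7082*I)
N - E(151, 133) = 2*I*sqrt(1796551742)/12637 - 1*190 = 2*I*sqrt(1796551742)/12637 - 190 = -190 + 2*I*sqrt(1796551742)/12637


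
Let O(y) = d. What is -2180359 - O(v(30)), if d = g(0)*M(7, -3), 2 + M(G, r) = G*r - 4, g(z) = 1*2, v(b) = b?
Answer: -2180305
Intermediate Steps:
g(z) = 2
M(G, r) = -6 + G*r (M(G, r) = -2 + (G*r - 4) = -2 + (-4 + G*r) = -6 + G*r)
d = -54 (d = 2*(-6 + 7*(-3)) = 2*(-6 - 21) = 2*(-27) = -54)
O(y) = -54
-2180359 - O(v(30)) = -2180359 - 1*(-54) = -2180359 + 54 = -2180305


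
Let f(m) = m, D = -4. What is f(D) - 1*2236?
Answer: -2240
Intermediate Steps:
f(D) - 1*2236 = -4 - 1*2236 = -4 - 2236 = -2240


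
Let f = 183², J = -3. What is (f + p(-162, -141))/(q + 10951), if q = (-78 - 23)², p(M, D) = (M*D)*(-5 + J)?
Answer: -149247/21152 ≈ -7.0559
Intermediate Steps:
p(M, D) = -8*D*M (p(M, D) = (M*D)*(-5 - 3) = (D*M)*(-8) = -8*D*M)
f = 33489
q = 10201 (q = (-101)² = 10201)
(f + p(-162, -141))/(q + 10951) = (33489 - 8*(-141)*(-162))/(10201 + 10951) = (33489 - 182736)/21152 = -149247*1/21152 = -149247/21152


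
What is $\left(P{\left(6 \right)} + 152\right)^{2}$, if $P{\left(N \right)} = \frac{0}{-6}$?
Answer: $23104$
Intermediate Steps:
$P{\left(N \right)} = 0$ ($P{\left(N \right)} = 0 \left(- \frac{1}{6}\right) = 0$)
$\left(P{\left(6 \right)} + 152\right)^{2} = \left(0 + 152\right)^{2} = 152^{2} = 23104$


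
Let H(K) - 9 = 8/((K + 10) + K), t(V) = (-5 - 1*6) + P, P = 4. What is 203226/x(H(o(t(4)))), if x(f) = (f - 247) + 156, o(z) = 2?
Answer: -237097/95 ≈ -2495.8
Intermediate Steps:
t(V) = -7 (t(V) = (-5 - 1*6) + 4 = (-5 - 6) + 4 = -11 + 4 = -7)
H(K) = 9 + 8/(10 + 2*K) (H(K) = 9 + 8/((K + 10) + K) = 9 + 8/((10 + K) + K) = 9 + 8/(10 + 2*K))
x(f) = -91 + f (x(f) = (-247 + f) + 156 = -91 + f)
203226/x(H(o(t(4)))) = 203226/(-91 + (49 + 9*2)/(5 + 2)) = 203226/(-91 + (49 + 18)/7) = 203226/(-91 + (⅐)*67) = 203226/(-91 + 67/7) = 203226/(-570/7) = 203226*(-7/570) = -237097/95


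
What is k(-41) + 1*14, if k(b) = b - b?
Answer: 14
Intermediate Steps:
k(b) = 0
k(-41) + 1*14 = 0 + 1*14 = 0 + 14 = 14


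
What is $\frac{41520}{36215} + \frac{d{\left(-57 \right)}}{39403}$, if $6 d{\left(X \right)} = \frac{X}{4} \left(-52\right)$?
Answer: $\frac{50476465}{43907066} \approx 1.1496$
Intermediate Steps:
$d{\left(X \right)} = - \frac{13 X}{6}$ ($d{\left(X \right)} = \frac{\frac{X}{4} \left(-52\right)}{6} = \frac{\left(-13\right) X}{6} = - \frac{13 X}{6}$)
$\frac{41520}{36215} + \frac{d{\left(-57 \right)}}{39403} = \frac{41520}{36215} + \frac{\left(- \frac{13}{6}\right) \left(-57\right)}{39403} = 41520 \cdot \frac{1}{36215} + \frac{247}{2} \cdot \frac{1}{39403} = \frac{8304}{7243} + \frac{19}{6062} = \frac{50476465}{43907066}$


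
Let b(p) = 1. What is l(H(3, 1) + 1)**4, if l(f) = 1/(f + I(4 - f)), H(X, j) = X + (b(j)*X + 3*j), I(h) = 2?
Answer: 1/20736 ≈ 4.8225e-5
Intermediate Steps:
H(X, j) = 2*X + 3*j (H(X, j) = X + (1*X + 3*j) = X + (X + 3*j) = 2*X + 3*j)
l(f) = 1/(2 + f) (l(f) = 1/(f + 2) = 1/(2 + f))
l(H(3, 1) + 1)**4 = (1/(2 + ((2*3 + 3*1) + 1)))**4 = (1/(2 + ((6 + 3) + 1)))**4 = (1/(2 + (9 + 1)))**4 = (1/(2 + 10))**4 = (1/12)**4 = 1/20736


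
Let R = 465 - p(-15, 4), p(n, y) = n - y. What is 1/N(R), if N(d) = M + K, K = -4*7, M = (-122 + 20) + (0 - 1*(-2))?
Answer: -1/128 ≈ -0.0078125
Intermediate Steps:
M = -100 (M = -102 + (0 + 2) = -102 + 2 = -100)
K = -28
R = 484 (R = 465 - (-15 - 1*4) = 465 - (-15 - 4) = 465 - 1*(-19) = 465 + 19 = 484)
N(d) = -128 (N(d) = -100 - 28 = -128)
1/N(R) = 1/(-128) = -1/128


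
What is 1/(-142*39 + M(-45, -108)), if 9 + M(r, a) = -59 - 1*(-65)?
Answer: -1/5541 ≈ -0.00018047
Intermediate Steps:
M(r, a) = -3 (M(r, a) = -9 + (-59 - 1*(-65)) = -9 + (-59 + 65) = -9 + 6 = -3)
1/(-142*39 + M(-45, -108)) = 1/(-142*39 - 3) = 1/(-5538 - 3) = 1/(-5541) = -1/5541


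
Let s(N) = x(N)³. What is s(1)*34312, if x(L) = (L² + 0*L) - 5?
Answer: -2195968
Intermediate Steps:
x(L) = -5 + L² (x(L) = (L² + 0) - 5 = L² - 5 = -5 + L²)
s(N) = (-5 + N²)³
s(1)*34312 = (-5 + 1²)³*34312 = (-5 + 1)³*34312 = (-4)³*34312 = -64*34312 = -2195968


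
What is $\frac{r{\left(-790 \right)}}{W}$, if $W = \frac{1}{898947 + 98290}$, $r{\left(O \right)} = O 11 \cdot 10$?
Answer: $-86659895300$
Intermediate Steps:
$r{\left(O \right)} = 110 O$ ($r{\left(O \right)} = 11 O 10 = 110 O$)
$W = \frac{1}{997237} \approx 1.0028 \cdot 10^{-6}$
$\frac{r{\left(-790 \right)}}{W} = 110 \left(-790\right) \frac{1}{\frac{1}{997237}} = \left(-86900\right) 997237 = -86659895300$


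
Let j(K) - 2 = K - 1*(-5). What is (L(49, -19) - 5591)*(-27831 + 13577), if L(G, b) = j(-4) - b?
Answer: 79380526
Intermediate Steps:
j(K) = 7 + K (j(K) = 2 + (K - 1*(-5)) = 2 + (K + 5) = 2 + (5 + K) = 7 + K)
L(G, b) = 3 - b (L(G, b) = (7 - 4) - b = 3 - b)
(L(49, -19) - 5591)*(-27831 + 13577) = ((3 - 1*(-19)) - 5591)*(-27831 + 13577) = ((3 + 19) - 5591)*(-14254) = (22 - 5591)*(-14254) = -5569*(-14254) = 79380526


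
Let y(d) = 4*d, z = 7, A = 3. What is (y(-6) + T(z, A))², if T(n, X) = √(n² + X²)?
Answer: (24 - √58)² ≈ 268.44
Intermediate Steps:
T(n, X) = √(X² + n²)
(y(-6) + T(z, A))² = (4*(-6) + √(3² + 7²))² = (-24 + √(9 + 49))² = (-24 + √58)²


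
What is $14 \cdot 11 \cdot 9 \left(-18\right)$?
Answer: $-24948$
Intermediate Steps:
$14 \cdot 11 \cdot 9 \left(-18\right) = 14 \cdot 99 \left(-18\right) = 14 \left(-1782\right) = -24948$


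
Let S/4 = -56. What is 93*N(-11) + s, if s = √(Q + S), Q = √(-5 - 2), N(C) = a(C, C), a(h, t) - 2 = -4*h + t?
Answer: 3255 + √(-224 + I*√7) ≈ 3255.1 + 14.967*I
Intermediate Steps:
S = -224 (S = 4*(-56) = -224)
a(h, t) = 2 + t - 4*h (a(h, t) = 2 + (-4*h + t) = 2 + (t - 4*h) = 2 + t - 4*h)
N(C) = 2 - 3*C (N(C) = 2 + C - 4*C = 2 - 3*C)
Q = I*√7 (Q = √(-7) = I*√7 ≈ 2.6458*I)
s = √(-224 + I*√7) (s = √(I*√7 - 224) = √(-224 + I*√7) ≈ 0.08839 + 14.967*I)
93*N(-11) + s = 93*(2 - 3*(-11)) + √(-224 + I*√7) = 93*(2 + 33) + √(-224 + I*√7) = 93*35 + √(-224 + I*√7) = 3255 + √(-224 + I*√7)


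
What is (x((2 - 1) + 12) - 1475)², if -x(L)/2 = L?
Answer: 2253001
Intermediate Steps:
x(L) = -2*L
(x((2 - 1) + 12) - 1475)² = (-2*((2 - 1) + 12) - 1475)² = (-2*(1 + 12) - 1475)² = (-2*13 - 1475)² = (-26 - 1475)² = (-1501)² = 2253001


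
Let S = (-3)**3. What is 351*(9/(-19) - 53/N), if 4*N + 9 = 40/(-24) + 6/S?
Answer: 6207435/931 ≈ 6667.5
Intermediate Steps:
S = -27
N = -49/18 (N = -9/4 + (40/(-24) + 6/(-27))/4 = -9/4 + (40*(-1/24) + 6*(-1/27))/4 = -9/4 + (-5/3 - 2/9)/4 = -9/4 + (1/4)*(-17/9) = -9/4 - 17/36 = -49/18 ≈ -2.7222)
351*(9/(-19) - 53/N) = 351*(9/(-19) - 53/(-49/18)) = 351*(9*(-1/19) - 53*(-18/49)) = 351*(-9/19 + 954/49) = 351*(17685/931) = 6207435/931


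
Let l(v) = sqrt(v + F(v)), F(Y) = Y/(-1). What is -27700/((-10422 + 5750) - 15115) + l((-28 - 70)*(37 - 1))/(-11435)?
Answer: 27700/19787 ≈ 1.3999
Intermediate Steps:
F(Y) = -Y (F(Y) = Y*(-1) = -Y)
l(v) = 0 (l(v) = sqrt(v - v) = sqrt(0) = 0)
-27700/((-10422 + 5750) - 15115) + l((-28 - 70)*(37 - 1))/(-11435) = -27700/((-10422 + 5750) - 15115) + 0/(-11435) = -27700/(-4672 - 15115) + 0*(-1/11435) = -27700/(-19787) + 0 = -27700*(-1/19787) + 0 = 27700/19787 + 0 = 27700/19787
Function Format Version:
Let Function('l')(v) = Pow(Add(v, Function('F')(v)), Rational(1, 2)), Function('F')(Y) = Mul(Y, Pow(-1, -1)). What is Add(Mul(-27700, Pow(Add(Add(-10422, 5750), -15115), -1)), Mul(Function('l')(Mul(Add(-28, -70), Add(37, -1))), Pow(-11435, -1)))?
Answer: Rational(27700, 19787) ≈ 1.3999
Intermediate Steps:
Function('F')(Y) = Mul(-1, Y) (Function('F')(Y) = Mul(Y, -1) = Mul(-1, Y))
Function('l')(v) = 0 (Function('l')(v) = Pow(Add(v, Mul(-1, v)), Rational(1, 2)) = Pow(0, Rational(1, 2)) = 0)
Add(Mul(-27700, Pow(Add(Add(-10422, 5750), -15115), -1)), Mul(Function('l')(Mul(Add(-28, -70), Add(37, -1))), Pow(-11435, -1))) = Add(Mul(-27700, Pow(Add(Add(-10422, 5750), -15115), -1)), Mul(0, Pow(-11435, -1))) = Add(Mul(-27700, Pow(Add(-4672, -15115), -1)), Mul(0, Rational(-1, 11435))) = Add(Mul(-27700, Pow(-19787, -1)), 0) = Add(Mul(-27700, Rational(-1, 19787)), 0) = Add(Rational(27700, 19787), 0) = Rational(27700, 19787)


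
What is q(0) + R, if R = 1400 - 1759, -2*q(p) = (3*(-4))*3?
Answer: -341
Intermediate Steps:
q(p) = 18 (q(p) = -3*(-4)*3/2 = -(-6)*3 = -½*(-36) = 18)
R = -359
q(0) + R = 18 - 359 = -341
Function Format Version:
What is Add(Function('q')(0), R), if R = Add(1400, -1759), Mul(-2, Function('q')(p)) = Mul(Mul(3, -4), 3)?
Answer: -341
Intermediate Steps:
Function('q')(p) = 18 (Function('q')(p) = Mul(Rational(-1, 2), Mul(Mul(3, -4), 3)) = Mul(Rational(-1, 2), Mul(-12, 3)) = Mul(Rational(-1, 2), -36) = 18)
R = -359
Add(Function('q')(0), R) = Add(18, -359) = -341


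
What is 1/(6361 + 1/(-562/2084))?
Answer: 281/1786399 ≈ 0.00015730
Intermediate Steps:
1/(6361 + 1/(-562/2084)) = 1/(6361 + 1/(-562*1/2084)) = 1/(6361 + 1/(-281/1042)) = 1/(6361 - 1042/281) = 1/(1786399/281) = 281/1786399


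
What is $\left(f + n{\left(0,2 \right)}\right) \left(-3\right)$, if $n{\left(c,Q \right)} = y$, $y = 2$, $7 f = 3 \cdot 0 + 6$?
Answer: $- \frac{60}{7} \approx -8.5714$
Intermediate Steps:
$f = \frac{6}{7}$ ($f = \frac{3 \cdot 0 + 6}{7} = \frac{0 + 6}{7} = \frac{1}{7} \cdot 6 = \frac{6}{7} \approx 0.85714$)
$n{\left(c,Q \right)} = 2$
$\left(f + n{\left(0,2 \right)}\right) \left(-3\right) = \left(\frac{6}{7} + 2\right) \left(-3\right) = \frac{20}{7} \left(-3\right) = - \frac{60}{7}$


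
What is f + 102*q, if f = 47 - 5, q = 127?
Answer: 12996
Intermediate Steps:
f = 42
f + 102*q = 42 + 102*127 = 42 + 12954 = 12996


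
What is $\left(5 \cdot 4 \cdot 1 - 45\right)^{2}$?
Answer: $625$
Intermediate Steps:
$\left(5 \cdot 4 \cdot 1 - 45\right)^{2} = \left(20 \cdot 1 - 45\right)^{2} = \left(20 - 45\right)^{2} = \left(-25\right)^{2} = 625$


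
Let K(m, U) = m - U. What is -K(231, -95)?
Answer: -326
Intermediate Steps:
-K(231, -95) = -(231 - 1*(-95)) = -(231 + 95) = -1*326 = -326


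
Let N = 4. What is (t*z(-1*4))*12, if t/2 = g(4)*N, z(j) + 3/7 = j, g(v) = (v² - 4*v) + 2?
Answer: -5952/7 ≈ -850.29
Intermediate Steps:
g(v) = 2 + v² - 4*v
z(j) = -3/7 + j
t = 16 (t = 2*((2 + 4² - 4*4)*4) = 2*((2 + 16 - 16)*4) = 2*(2*4) = 2*8 = 16)
(t*z(-1*4))*12 = (16*(-3/7 - 1*4))*12 = (16*(-3/7 - 4))*12 = (16*(-31/7))*12 = -496/7*12 = -5952/7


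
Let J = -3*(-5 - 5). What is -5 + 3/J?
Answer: -49/10 ≈ -4.9000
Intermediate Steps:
J = 30 (J = -3*(-10) = 30)
-5 + 3/J = -5 + 3/30 = -5 + 3*(1/30) = -5 + ⅒ = -49/10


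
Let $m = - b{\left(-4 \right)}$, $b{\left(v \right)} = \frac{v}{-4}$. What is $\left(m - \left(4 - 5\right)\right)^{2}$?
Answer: $0$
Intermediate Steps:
$b{\left(v \right)} = - \frac{v}{4}$ ($b{\left(v \right)} = v \left(- \frac{1}{4}\right) = - \frac{v}{4}$)
$m = -1$ ($m = - \frac{\left(-1\right) \left(-4\right)}{4} = \left(-1\right) 1 = -1$)
$\left(m - \left(4 - 5\right)\right)^{2} = \left(-1 - \left(4 - 5\right)\right)^{2} = \left(-1 - -1\right)^{2} = \left(-1 + 1\right)^{2} = 0^{2} = 0$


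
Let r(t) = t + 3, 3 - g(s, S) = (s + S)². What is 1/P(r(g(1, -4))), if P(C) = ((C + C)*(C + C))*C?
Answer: -1/108 ≈ -0.0092593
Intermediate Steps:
g(s, S) = 3 - (S + s)² (g(s, S) = 3 - (s + S)² = 3 - (S + s)²)
r(t) = 3 + t
P(C) = 4*C³ (P(C) = ((2*C)*(2*C))*C = (4*C²)*C = 4*C³)
1/P(r(g(1, -4))) = 1/(4*(3 + (3 - (-4 + 1)²))³) = 1/(4*(3 + (3 - 1*(-3)²))³) = 1/(4*(3 + (3 - 1*9))³) = 1/(4*(3 + (3 - 9))³) = 1/(4*(3 - 6)³) = 1/(4*(-3)³) = 1/(4*(-27)) = 1/(-108) = -1/108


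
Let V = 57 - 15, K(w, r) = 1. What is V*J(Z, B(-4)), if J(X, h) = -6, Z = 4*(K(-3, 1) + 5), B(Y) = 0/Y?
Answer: -252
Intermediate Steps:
V = 42
B(Y) = 0
Z = 24 (Z = 4*(1 + 5) = 4*6 = 24)
V*J(Z, B(-4)) = 42*(-6) = -252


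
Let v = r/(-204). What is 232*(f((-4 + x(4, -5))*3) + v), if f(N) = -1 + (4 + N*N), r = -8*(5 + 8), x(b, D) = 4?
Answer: 41528/51 ≈ 814.27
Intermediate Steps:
r = -104 (r = -8*13 = -104)
f(N) = 3 + N² (f(N) = -1 + (4 + N²) = 3 + N²)
v = 26/51 (v = -104/(-204) = -104*(-1/204) = 26/51 ≈ 0.50980)
232*(f((-4 + x(4, -5))*3) + v) = 232*((3 + ((-4 + 4)*3)²) + 26/51) = 232*((3 + (0*3)²) + 26/51) = 232*((3 + 0²) + 26/51) = 232*((3 + 0) + 26/51) = 232*(3 + 26/51) = 232*(179/51) = 41528/51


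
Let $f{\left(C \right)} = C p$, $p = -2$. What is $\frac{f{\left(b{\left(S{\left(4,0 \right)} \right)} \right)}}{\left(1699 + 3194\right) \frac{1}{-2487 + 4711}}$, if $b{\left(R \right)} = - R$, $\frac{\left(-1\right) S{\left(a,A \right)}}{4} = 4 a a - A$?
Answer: $- \frac{1138688}{4893} \approx -232.72$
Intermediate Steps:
$S{\left(a,A \right)} = - 16 a^{2} + 4 A$ ($S{\left(a,A \right)} = - 4 \left(4 a a - A\right) = - 4 \left(4 a^{2} - A\right) = - 4 \left(- A + 4 a^{2}\right) = - 16 a^{2} + 4 A$)
$f{\left(C \right)} = - 2 C$ ($f{\left(C \right)} = C \left(-2\right) = - 2 C$)
$\frac{f{\left(b{\left(S{\left(4,0 \right)} \right)} \right)}}{\left(1699 + 3194\right) \frac{1}{-2487 + 4711}} = \frac{\left(-2\right) \left(- (- 16 \cdot 4^{2} + 4 \cdot 0)\right)}{\left(1699 + 3194\right) \frac{1}{-2487 + 4711}} = \frac{\left(-2\right) \left(- (\left(-16\right) 16 + 0)\right)}{4893 \cdot \frac{1}{2224}} = \frac{\left(-2\right) \left(- (-256 + 0)\right)}{4893 \cdot \frac{1}{2224}} = \frac{\left(-2\right) \left(\left(-1\right) \left(-256\right)\right)}{\frac{4893}{2224}} = \left(-2\right) 256 \cdot \frac{2224}{4893} = \left(-512\right) \frac{2224}{4893} = - \frac{1138688}{4893}$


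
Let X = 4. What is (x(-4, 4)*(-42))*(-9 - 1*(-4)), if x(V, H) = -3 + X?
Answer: 210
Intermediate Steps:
x(V, H) = 1 (x(V, H) = -3 + 4 = 1)
(x(-4, 4)*(-42))*(-9 - 1*(-4)) = (1*(-42))*(-9 - 1*(-4)) = -42*(-9 + 4) = -42*(-5) = 210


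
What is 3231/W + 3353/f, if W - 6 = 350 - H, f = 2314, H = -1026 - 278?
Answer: 6521257/1920620 ≈ 3.3954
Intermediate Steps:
H = -1304
W = 1660 (W = 6 + (350 - 1*(-1304)) = 6 + (350 + 1304) = 6 + 1654 = 1660)
3231/W + 3353/f = 3231/1660 + 3353/2314 = 6521257/1920620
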